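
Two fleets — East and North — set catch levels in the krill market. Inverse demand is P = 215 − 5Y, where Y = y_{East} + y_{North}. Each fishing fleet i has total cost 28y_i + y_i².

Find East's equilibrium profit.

726

Fishing fleet East's profit: π = y_{East}(215 − 5(y_{East} + y_{North})) − 28y_{East} − y_{East}².
∂π/∂y_{East} = 187 − 12y_{East} − 5y_{North} = 0, so y_{East} = 187/12 − (5/12)y_{North}.
Setting y_{East} = y_{North} in the reaction function: y_{East} = 187/12 − (5/12)y_{East}, so y_{East} = (187/12) / (17/12) = 11.
Price P = 215 − 5·22 = 105.
East's profit: (105 − 28)·11 − (11)² = 726.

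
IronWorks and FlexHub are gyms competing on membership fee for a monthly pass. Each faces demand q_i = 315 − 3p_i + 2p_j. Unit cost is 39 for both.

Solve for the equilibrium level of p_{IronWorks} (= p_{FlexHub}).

108

IronWorks's profit: π = (p_{IronWorks} − 39)(315 − 3p_{IronWorks} + 2p_{FlexHub}).
∂π/∂p_{IronWorks} = 432 − 6p_{IronWorks} + 2p_{FlexHub} = 0 ⇒ p_{IronWorks} = 72 + (1/3)p_{FlexHub}.
By symmetry p_{FlexHub} = p_{IronWorks}; substituting into the reaction function, (2/3)p_{IronWorks} = 72 and p_{IronWorks} = 108.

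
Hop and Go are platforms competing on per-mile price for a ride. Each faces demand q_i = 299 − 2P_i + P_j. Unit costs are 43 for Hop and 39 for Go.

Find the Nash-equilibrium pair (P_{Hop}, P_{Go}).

127.8, 126.2

Hop's profit: π = (P_{Hop} − 43)(299 − 2P_{Hop} + P_{Go}).
∂π/∂P_{Hop} = 385 − 4P_{Hop} + P_{Go} = 0 ⇒ P_{Hop} = 96.25 + 0.25P_{Go}.
Similarly P_{Go} = 94.25 + 0.25P_{Hop}.
Substituting the second reaction function into the first: P_{Hop} = 96.25 + 0.25(94.25 + 0.25P_{Hop}), which gives 0.9375P_{Hop} = 119.8125 ⇒ P_{Hop} = 127.8.
Then P_{Go} = 94.25 + 0.25·127.8 = 126.2.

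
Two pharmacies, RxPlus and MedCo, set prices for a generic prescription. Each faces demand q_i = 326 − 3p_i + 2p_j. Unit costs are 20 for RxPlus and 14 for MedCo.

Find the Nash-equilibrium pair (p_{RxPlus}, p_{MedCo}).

95.375, 93.125

RxPlus's profit: π = (p_{RxPlus} − 20)(326 − 3p_{RxPlus} + 2p_{MedCo}).
∂π/∂p_{RxPlus} = 386 − 6p_{RxPlus} + 2p_{MedCo} = 0 ⇒ p_{RxPlus} = 193/3 + (1/3)p_{MedCo}.
Similarly p_{MedCo} = 184/3 + (1/3)p_{RxPlus}.
Solving the two reaction functions simultaneously: (1 − (1/3)(1/3))p_{RxPlus} = 193/3 + (1/3)·(184/3), so (8/9)p_{RxPlus} = 763/9 and p_{RxPlus} = 95.375.
Then p_{MedCo} = 184/3 + (1/3)·95.375 = 93.125.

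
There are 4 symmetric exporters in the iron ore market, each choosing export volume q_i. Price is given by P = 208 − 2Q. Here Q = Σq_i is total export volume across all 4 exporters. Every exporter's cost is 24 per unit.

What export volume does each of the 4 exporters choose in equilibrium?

18.4

A representative exporter's profit is π_i = q_i(208 − 2Q) − 24q_i, with Q = q_i + Σ_{j≠i} q_j.
First-order condition: 184 − 4q_i − 2Σ_{j≠i} q_j = 0.
With identical exporters, set every q_j = q: then 184 − 4q − 6q = 0, i.e. q = 184/10 = 18.4.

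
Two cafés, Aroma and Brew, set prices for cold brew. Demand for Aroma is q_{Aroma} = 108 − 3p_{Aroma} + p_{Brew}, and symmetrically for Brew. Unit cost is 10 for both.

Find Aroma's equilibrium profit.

Aroma's profit: π = (p_{Aroma} − 10)(108 − 3p_{Aroma} + p_{Brew}).
∂π/∂p_{Aroma} = 138 − 6p_{Aroma} + p_{Brew} = 0 ⇒ p_{Aroma} = 23 + (1/6)p_{Brew}.
By symmetry p_{Brew} = p_{Aroma}; substituting into the reaction function, (5/6)p_{Aroma} = 23 and p_{Aroma} = 27.6.
q_{Aroma} = 108 − 3·27.6 + 27.6 = 52.8.
Profit = (27.6 − 10)·52.8 = 929.28.

929.28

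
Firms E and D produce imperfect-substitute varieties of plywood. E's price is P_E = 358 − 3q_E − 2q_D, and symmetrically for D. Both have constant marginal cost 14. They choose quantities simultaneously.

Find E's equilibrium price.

143

Firm E's profit: π = q_E(358 − 3q_E − 2q_D) − 14q_E.
∂π/∂q_E = 344 − 6q_E − 2q_D = 0 ⇒ q_E = 172/3 − (1/3)q_D.
Setting q_E = q_D in the reaction function: q_E = 172/3 − (1/3)q_E, so q_E = (172/3) / (4/3) = 43.
P_E = 358 − 3·43 − 2·43 = 143.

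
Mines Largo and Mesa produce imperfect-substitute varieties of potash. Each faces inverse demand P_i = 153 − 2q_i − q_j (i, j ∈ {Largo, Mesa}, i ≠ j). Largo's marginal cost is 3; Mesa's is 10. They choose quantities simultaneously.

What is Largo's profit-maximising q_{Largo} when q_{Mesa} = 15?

Mine Largo's profit: π = q_{Largo}(153 − 2q_{Largo} − q_{Mesa}) − 3q_{Largo}.
∂π/∂q_{Largo} = 150 − 4q_{Largo} − q_{Mesa} = 0 ⇒ q_{Largo} = 37.5 − 0.25q_{Mesa}.
At q_{Mesa} = 15: q_{Largo} = 37.5 − 0.25·15 = 33.75.

33.75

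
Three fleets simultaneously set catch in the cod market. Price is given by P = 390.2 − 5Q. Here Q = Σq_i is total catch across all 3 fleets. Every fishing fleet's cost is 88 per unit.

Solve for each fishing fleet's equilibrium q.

A representative fishing fleet's profit is π_i = q_i(390.2 − 5Q) − 88q_i, with Q = q_i + Σ_{j≠i} q_j.
First-order condition: 302.2 − 10q_i − 5Σ_{j≠i} q_j = 0.
In a symmetric equilibrium every fishing fleet chooses the same q, so Σ_{j≠i} q_j = 2q. The condition becomes 302.2 − 20q = 0, giving q = 302.2/20 = 15.11.

15.11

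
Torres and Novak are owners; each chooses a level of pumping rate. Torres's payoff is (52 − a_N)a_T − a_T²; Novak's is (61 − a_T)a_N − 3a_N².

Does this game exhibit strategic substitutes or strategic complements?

strategic substitutes

Expanding Torres's payoff: 52a_T − a_Na_T − a_T².
∂π/∂a_T = 52 − a_N − 2a_T = 0, so a_T = 26 − 0.5a_N.
The best-response slope da_T/da_N = −0.5 < 0: the reaction function is downward-sloping, so the choices are strategic substitutes.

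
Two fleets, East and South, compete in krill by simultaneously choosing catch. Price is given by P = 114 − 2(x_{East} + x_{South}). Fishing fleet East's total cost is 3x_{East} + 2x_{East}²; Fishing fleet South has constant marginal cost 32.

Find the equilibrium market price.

Fishing fleet East's profit: π = x_{East}(114 − 2(x_{East} + x_{South})) − 3x_{East} − 2x_{East}².
∂π/∂x_{East} = 111 − 8x_{East} − 2x_{South} = 0, so x_{East} = 13.875 − 0.25x_{South}.
For South: ∂π/∂x_{South} = 82 − 4x_{South} − 2x_{East} = 0 ⇒ x_{South} = 20.5 − 0.5x_{East}.
Substituting the second reaction function into the first: x_{East} = 13.875 − 0.25(20.5 − 0.5x_{East}), which gives 0.875x_{East} = 8.75 ⇒ x_{East} = 10.
Then x_{South} = 20.5 − 0.5·10 = 15.5.
Equilibrium price: P = 114 − 2·25.5 = 63.

63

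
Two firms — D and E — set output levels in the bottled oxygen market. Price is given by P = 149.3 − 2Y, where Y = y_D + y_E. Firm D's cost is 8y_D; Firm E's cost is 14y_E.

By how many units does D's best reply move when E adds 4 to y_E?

Firm D's profit: π = y_D(149.3 − 2(y_D + y_E)) − 8y_D.
∂π/∂y_D = 141.3 − 4y_D − 2y_E = 0, so y_D = 35.325 − 0.5y_E.
The reaction-function slope is −0.5, so a 4-unit rise in y_E moves y_D by −0.5 × 4 = −2. D's best response falls — the actions are strategic substitutes.

-2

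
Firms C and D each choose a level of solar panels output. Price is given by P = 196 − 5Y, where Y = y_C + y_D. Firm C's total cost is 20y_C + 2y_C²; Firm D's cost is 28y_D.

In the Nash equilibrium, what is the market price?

Firm C's profit: π = y_C(196 − 5(y_C + y_D)) − 20y_C − 2y_C².
∂π/∂y_C = 176 − 14y_C − 5y_D = 0, so y_C = 88/7 − (5/14)y_D.
For D: ∂π/∂y_D = 168 − 10y_D − 5y_C = 0 ⇒ y_D = 16.8 − 0.5y_C.
Substituting the second reaction function into the first: y_C = 88/7 − (5/14)(16.8 − 0.5y_C), which gives (23/28)y_C = 46/7 ⇒ y_C = 8.
Then y_D = 16.8 − 0.5·8 = 12.8.
Equilibrium price: P = 196 − 5·20.8 = 92.

92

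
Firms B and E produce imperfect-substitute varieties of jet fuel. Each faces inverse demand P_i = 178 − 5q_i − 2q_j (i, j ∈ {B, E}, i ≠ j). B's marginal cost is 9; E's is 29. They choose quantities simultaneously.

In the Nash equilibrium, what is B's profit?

1051.25

Firm B's profit: π = q_B(178 − 5q_B − 2q_E) − 9q_B.
∂π/∂q_B = 169 − 10q_B − 2q_E = 0 ⇒ q_B = 16.9 − 0.2q_E.
Similarly q_E = 14.9 − 0.2q_B.
Substituting the second reaction function into the first: q_B = 16.9 − 0.2(14.9 − 0.2q_B), which gives 0.96q_B = 13.92 ⇒ q_B = 14.5.
Then q_E = 14.9 − 0.2·14.5 = 12.
P_B = 178 − 5·14.5 − 2·12 = 81.5.
Profit = (81.5 − 9)·14.5 = 1051.25.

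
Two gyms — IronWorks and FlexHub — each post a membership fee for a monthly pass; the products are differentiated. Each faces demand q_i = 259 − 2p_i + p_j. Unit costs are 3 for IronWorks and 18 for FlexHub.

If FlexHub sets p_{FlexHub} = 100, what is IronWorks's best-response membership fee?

IronWorks's profit: π = (p_{IronWorks} − 3)(259 − 2p_{IronWorks} + p_{FlexHub}).
∂π/∂p_{IronWorks} = 265 − 4p_{IronWorks} + p_{FlexHub} = 0 ⇒ p_{IronWorks} = 66.25 + 0.25p_{FlexHub}.
At p_{FlexHub} = 100: p_{IronWorks} = 66.25 + 0.25·100 = 91.25.

91.25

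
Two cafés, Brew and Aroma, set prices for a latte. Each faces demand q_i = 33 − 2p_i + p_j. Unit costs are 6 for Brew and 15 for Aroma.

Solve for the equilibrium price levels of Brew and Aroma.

16.2, 19.8

Brew's profit: π = (p_{Brew} − 6)(33 − 2p_{Brew} + p_{Aroma}).
∂π/∂p_{Brew} = 45 − 4p_{Brew} + p_{Aroma} = 0 ⇒ p_{Brew} = 11.25 + 0.25p_{Aroma}.
Similarly p_{Aroma} = 15.75 + 0.25p_{Brew}.
Solving the two reaction functions simultaneously: (1 − (0.25)(0.25))p_{Brew} = 11.25 + 0.25·15.75, so 0.9375p_{Brew} = 15.1875 and p_{Brew} = 16.2.
Then p_{Aroma} = 15.75 + 0.25·16.2 = 19.8.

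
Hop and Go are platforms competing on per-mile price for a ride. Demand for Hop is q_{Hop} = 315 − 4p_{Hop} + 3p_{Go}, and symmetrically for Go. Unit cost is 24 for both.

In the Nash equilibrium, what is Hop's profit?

Hop's profit: π = (p_{Hop} − 24)(315 − 4p_{Hop} + 3p_{Go}).
∂π/∂p_{Hop} = 411 − 8p_{Hop} + 3p_{Go} = 0 ⇒ p_{Hop} = 51.375 + 0.375p_{Go}.
The game is symmetric, so in equilibrium p_{Go} = p_{Hop}: the reaction function gives 0.625p_{Hop} = 51.375, hence p_{Hop} = 82.2.
q_{Hop} = 315 − 4·82.2 + 3·82.2 = 232.8.
Profit = (82.2 − 24)·232.8 = 13548.96.

13548.96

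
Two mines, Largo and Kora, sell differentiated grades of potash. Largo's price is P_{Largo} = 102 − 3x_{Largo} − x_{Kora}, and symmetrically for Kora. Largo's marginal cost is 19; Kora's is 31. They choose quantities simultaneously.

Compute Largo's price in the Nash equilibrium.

Mine Largo's profit: π = x_{Largo}(102 − 3x_{Largo} − x_{Kora}) − 19x_{Largo}.
∂π/∂x_{Largo} = 83 − 6x_{Largo} − x_{Kora} = 0 ⇒ x_{Largo} = 83/6 − (1/6)x_{Kora}.
Similarly x_{Kora} = 71/6 − (1/6)x_{Largo}.
Plugging x_{Kora} into Largo's best response: x_{Largo} = 83/6 − (1/6)(71/6 − (1/6)x_{Largo}) ⇒ (35/36)x_{Largo} = 427/36, so x_{Largo} = 12.2.
Then x_{Kora} = 71/6 − (1/6)·12.2 = 9.8.
P_{Largo} = 102 − 3·12.2 − 9.8 = 55.6.

55.6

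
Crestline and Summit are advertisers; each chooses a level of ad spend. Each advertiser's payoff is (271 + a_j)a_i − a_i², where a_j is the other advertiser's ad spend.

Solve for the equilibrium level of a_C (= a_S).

271

Crestline's payoff is (271 + a_S)a_C − a_C².
∂π/∂a_C = 271 + a_S − 2a_C = 0, so a_C = 135.5 + 0.5a_S.
The game is symmetric, so in equilibrium a_S = a_C: the reaction function gives 0.5a_C = 135.5, hence a_C = 271.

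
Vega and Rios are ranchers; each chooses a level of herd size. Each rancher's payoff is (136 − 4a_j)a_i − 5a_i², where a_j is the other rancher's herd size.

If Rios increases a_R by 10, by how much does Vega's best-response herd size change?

Vega's payoff is (136 − 4a_R)a_V − 5a_V².
∂π/∂a_V = 136 − 4a_R − 10a_V = 0, so a_V = 13.6 − 0.4a_R.
The reaction-function slope is −0.4, so a 10-unit rise in a_R moves a_V by −0.4 × 10 = −4. Vega's best response falls — the actions are strategic substitutes.

-4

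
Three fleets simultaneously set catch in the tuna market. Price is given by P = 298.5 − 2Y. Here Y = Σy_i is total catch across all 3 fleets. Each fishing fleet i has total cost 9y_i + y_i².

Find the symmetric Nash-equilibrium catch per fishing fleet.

28.95

A representative fishing fleet's profit is π_i = y_i(298.5 − 2Y) − 9y_i − y_i², with Y = y_i + Σ_{j≠i} y_j.
First-order condition: 289.5 − 6y_i − 2Σ_{j≠i} y_j = 0.
With identical fishing fleets, set every y_j = y: then 289.5 − 6y − 4y = 0, i.e. y = 289.5/10 = 28.95.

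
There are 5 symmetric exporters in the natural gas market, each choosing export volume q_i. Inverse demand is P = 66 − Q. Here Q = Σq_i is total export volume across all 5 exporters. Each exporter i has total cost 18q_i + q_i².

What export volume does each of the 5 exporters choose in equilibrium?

A representative exporter's profit is π_i = q_i(66 − Q) − 18q_i − q_i², with Q = q_i + Σ_{j≠i} q_j.
First-order condition: 48 − 4q_i − Σ_{j≠i} q_j = 0.
In a symmetric equilibrium every exporter chooses the same q, so Σ_{j≠i} q_j = 4q. The condition becomes 48 − 8q = 0, giving q = 48/8 = 6.

6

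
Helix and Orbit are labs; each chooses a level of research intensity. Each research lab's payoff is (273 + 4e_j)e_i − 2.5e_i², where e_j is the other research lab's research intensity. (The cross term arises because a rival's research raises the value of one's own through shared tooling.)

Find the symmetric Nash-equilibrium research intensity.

Helix's payoff is (273 + 4e_O)e_H − 2.5e_H².
∂π/∂e_H = 273 + 4e_O − 5e_H = 0, so e_H = 54.6 + 0.8e_O.
The game is symmetric, so in equilibrium e_O = e_H: the reaction function gives 0.2e_H = 54.6, hence e_H = 273.

273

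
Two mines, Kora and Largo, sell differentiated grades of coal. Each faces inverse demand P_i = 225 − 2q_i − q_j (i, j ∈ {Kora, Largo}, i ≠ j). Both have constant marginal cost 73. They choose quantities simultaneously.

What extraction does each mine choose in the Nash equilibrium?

30.4

Mine Kora's profit: π = q_{Kora}(225 − 2q_{Kora} − q_{Largo}) − 73q_{Kora}.
∂π/∂q_{Kora} = 152 − 4q_{Kora} − q_{Largo} = 0 ⇒ q_{Kora} = 38 − 0.25q_{Largo}.
Setting q_{Kora} = q_{Largo} in the reaction function: q_{Kora} = 38 − 0.25q_{Kora}, so q_{Kora} = 38 / 1.25 = 30.4.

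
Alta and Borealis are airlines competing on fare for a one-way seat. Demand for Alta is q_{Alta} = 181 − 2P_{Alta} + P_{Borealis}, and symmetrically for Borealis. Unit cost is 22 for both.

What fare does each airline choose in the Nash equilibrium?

75

Alta's profit: π = (P_{Alta} − 22)(181 − 2P_{Alta} + P_{Borealis}).
∂π/∂P_{Alta} = 225 − 4P_{Alta} + P_{Borealis} = 0 ⇒ P_{Alta} = 56.25 + 0.25P_{Borealis}.
The game is symmetric, so in equilibrium P_{Borealis} = P_{Alta}: the reaction function gives 0.75P_{Alta} = 56.25, hence P_{Alta} = 75.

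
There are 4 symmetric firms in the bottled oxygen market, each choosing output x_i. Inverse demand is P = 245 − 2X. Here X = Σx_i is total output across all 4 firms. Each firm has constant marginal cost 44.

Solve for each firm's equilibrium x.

A representative firm's profit is π_i = x_i(245 − 2X) − 44x_i, with X = x_i + Σ_{j≠i} x_j.
First-order condition: 201 − 4x_i − 2Σ_{j≠i} x_j = 0.
Imposing symmetry (x_j = x for all j) turns Σ_{j≠i} x_j into 3x, so 201 = 10x and x = 20.1.

20.1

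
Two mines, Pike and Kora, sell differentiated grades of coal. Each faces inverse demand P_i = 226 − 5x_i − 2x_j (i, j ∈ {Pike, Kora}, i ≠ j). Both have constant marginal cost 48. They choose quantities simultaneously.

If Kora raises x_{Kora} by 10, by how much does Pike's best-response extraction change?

-2

Mine Pike's profit: π = x_{Pike}(226 − 5x_{Pike} − 2x_{Kora}) − 48x_{Pike}.
∂π/∂x_{Pike} = 178 − 10x_{Pike} − 2x_{Kora} = 0 ⇒ x_{Pike} = 17.8 − 0.2x_{Kora}.
The reaction-function slope is −0.2, so a 10-unit rise in x_{Kora} moves x_{Pike} by −0.2 × 10 = −2. Pike's best response falls — the actions are strategic substitutes.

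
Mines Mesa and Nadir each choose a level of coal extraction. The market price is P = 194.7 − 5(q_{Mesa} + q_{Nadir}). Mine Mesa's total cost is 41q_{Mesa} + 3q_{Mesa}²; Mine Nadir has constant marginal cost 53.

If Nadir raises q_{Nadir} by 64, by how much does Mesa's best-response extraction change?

Mine Mesa's profit: π = q_{Mesa}(194.7 − 5(q_{Mesa} + q_{Nadir})) − 41q_{Mesa} − 3q_{Mesa}².
∂π/∂q_{Mesa} = 153.7 − 16q_{Mesa} − 5q_{Nadir} = 0, so q_{Mesa} = 1537/160 − 0.3125q_{Nadir}.
The reaction-function slope is −0.3125, so a 64-unit rise in q_{Nadir} moves q_{Mesa} by −0.3125 × 64 = −20. Mesa's best response falls — the actions are strategic substitutes.

-20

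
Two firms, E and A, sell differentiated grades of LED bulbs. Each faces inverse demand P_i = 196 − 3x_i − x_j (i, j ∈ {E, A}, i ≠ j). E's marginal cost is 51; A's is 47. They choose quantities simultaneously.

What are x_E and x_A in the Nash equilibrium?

20.6, 21.4

Firm E's profit: π = x_E(196 − 3x_E − x_A) − 51x_E.
∂π/∂x_E = 145 − 6x_E − x_A = 0 ⇒ x_E = 145/6 − (1/6)x_A.
Similarly x_A = 149/6 − (1/6)x_E.
Plugging x_A into E's best response: x_E = 145/6 − (1/6)(149/6 − (1/6)x_E) ⇒ (35/36)x_E = 721/36, so x_E = 20.6.
Then x_A = 149/6 − (1/6)·20.6 = 21.4.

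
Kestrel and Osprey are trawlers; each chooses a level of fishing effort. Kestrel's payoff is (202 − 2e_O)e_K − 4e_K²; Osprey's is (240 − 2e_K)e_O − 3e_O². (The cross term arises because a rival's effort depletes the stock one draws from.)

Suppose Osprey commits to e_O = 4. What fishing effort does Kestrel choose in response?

24.25

Expanding Kestrel's payoff: 202e_K − 2e_Oe_K − 4e_K².
∂π/∂e_K = 202 − 2e_O − 8e_K = 0, so e_K = 25.25 − 0.25e_O.
At e_O = 4: e_K = 25.25 − 0.25·4 = 24.25.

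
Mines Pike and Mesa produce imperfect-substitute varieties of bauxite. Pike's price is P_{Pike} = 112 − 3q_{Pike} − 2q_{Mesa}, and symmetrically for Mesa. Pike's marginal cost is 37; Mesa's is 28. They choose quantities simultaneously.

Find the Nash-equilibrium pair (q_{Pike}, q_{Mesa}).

8.8125, 11.0625

Mine Pike's profit: π = q_{Pike}(112 − 3q_{Pike} − 2q_{Mesa}) − 37q_{Pike}.
∂π/∂q_{Pike} = 75 − 6q_{Pike} − 2q_{Mesa} = 0 ⇒ q_{Pike} = 12.5 − (1/3)q_{Mesa}.
Similarly q_{Mesa} = 14 − (1/3)q_{Pike}.
Plugging q_{Mesa} into Pike's best response: q_{Pike} = 12.5 − (1/3)(14 − (1/3)q_{Pike}) ⇒ (8/9)q_{Pike} = 47/6, so q_{Pike} = 8.8125.
Then q_{Mesa} = 14 − (1/3)·8.8125 = 11.0625.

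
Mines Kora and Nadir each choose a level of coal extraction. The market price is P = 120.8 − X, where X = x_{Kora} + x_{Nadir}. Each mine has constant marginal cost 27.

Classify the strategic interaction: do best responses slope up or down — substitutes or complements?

Mine Kora's profit: π = x_{Kora}(120.8 − (x_{Kora} + x_{Nadir})) − 27x_{Kora}.
∂π/∂x_{Kora} = 93.8 − 2x_{Kora} − x_{Nadir} = 0, so x_{Kora} = 46.9 − 0.5x_{Nadir}.
The best-response slope dx_{Kora}/dx_{Nadir} = −0.5 < 0: the reaction function is downward-sloping, so the choices are strategic substitutes.

strategic substitutes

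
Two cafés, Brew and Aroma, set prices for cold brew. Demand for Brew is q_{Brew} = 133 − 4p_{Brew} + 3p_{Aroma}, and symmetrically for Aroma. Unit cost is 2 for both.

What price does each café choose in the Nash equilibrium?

28.2

Brew's profit: π = (p_{Brew} − 2)(133 − 4p_{Brew} + 3p_{Aroma}).
∂π/∂p_{Brew} = 141 − 8p_{Brew} + 3p_{Aroma} = 0 ⇒ p_{Brew} = 17.625 + 0.375p_{Aroma}.
By symmetry p_{Aroma} = p_{Brew}; substituting into the reaction function, 0.625p_{Brew} = 17.625 and p_{Brew} = 28.2.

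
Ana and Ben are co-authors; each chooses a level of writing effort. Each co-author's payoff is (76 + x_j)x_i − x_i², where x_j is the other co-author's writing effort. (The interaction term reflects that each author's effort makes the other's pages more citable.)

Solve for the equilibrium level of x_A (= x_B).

Ana's payoff is (76 + x_B)x_A − x_A².
∂π/∂x_A = 76 + x_B − 2x_A = 0, so x_A = 38 + 0.5x_B.
Setting x_A = x_B in the reaction function: x_A = 38 + 0.5x_A, so x_A = 38 / 0.5 = 76.

76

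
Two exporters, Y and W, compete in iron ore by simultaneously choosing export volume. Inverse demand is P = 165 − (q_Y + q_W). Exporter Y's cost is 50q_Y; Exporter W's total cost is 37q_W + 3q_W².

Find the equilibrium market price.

102.8

Exporter Y's profit: π = q_Y(165 − (q_Y + q_W)) − 50q_Y.
∂π/∂q_Y = 115 − 2q_Y − q_W = 0, so q_Y = 57.5 − 0.5q_W.
For W: ∂π/∂q_W = 128 − 8q_W − q_Y = 0 ⇒ q_W = 16 − 0.125q_Y.
Substituting the second reaction function into the first: q_Y = 57.5 − 0.5(16 − 0.125q_Y), which gives 0.9375q_Y = 49.5 ⇒ q_Y = 52.8.
Then q_W = 16 − 0.125·52.8 = 9.4.
Equilibrium price: P = 165 − 62.2 = 102.8.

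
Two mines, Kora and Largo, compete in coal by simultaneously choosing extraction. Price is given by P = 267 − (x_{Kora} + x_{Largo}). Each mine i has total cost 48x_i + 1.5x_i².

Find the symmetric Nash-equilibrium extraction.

Mine Kora's profit: π = x_{Kora}(267 − (x_{Kora} + x_{Largo})) − 48x_{Kora} − 1.5x_{Kora}².
∂π/∂x_{Kora} = 219 − 5x_{Kora} − x_{Largo} = 0, so x_{Kora} = 43.8 − 0.2x_{Largo}.
The game is symmetric, so in equilibrium x_{Largo} = x_{Kora}: the reaction function gives 1.2x_{Kora} = 43.8, hence x_{Kora} = 36.5.

36.5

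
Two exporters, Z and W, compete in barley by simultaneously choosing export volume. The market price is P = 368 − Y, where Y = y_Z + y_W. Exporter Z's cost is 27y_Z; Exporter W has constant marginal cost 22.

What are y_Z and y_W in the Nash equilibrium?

Exporter Z's profit: π = y_Z(368 − (y_Z + y_W)) − 27y_Z.
∂π/∂y_Z = 341 − 2y_Z − y_W = 0, so y_Z = 170.5 − 0.5y_W.
By the same steps for W: y_W = 173 − 0.5y_Z.
Substituting the second reaction function into the first: y_Z = 170.5 − 0.5(173 − 0.5y_Z), which gives 0.75y_Z = 84 ⇒ y_Z = 112.
Then y_W = 173 − 0.5·112 = 117.

112, 117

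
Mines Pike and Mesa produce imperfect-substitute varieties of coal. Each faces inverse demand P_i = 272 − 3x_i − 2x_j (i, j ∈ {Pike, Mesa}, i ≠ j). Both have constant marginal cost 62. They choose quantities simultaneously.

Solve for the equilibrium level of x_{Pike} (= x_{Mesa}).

26.25

Mine Pike's profit: π = x_{Pike}(272 − 3x_{Pike} − 2x_{Mesa}) − 62x_{Pike}.
∂π/∂x_{Pike} = 210 − 6x_{Pike} − 2x_{Mesa} = 0 ⇒ x_{Pike} = 35 − (1/3)x_{Mesa}.
Setting x_{Pike} = x_{Mesa} in the reaction function: x_{Pike} = 35 − (1/3)x_{Pike}, so x_{Pike} = 35 / (4/3) = 26.25.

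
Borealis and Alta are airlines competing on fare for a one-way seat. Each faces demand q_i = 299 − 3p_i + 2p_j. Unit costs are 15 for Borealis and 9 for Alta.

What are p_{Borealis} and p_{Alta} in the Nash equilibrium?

84.875, 82.625

Borealis's profit: π = (p_{Borealis} − 15)(299 − 3p_{Borealis} + 2p_{Alta}).
∂π/∂p_{Borealis} = 344 − 6p_{Borealis} + 2p_{Alta} = 0 ⇒ p_{Borealis} = 172/3 + (1/3)p_{Alta}.
Similarly p_{Alta} = 163/3 + (1/3)p_{Borealis}.
Plugging p_{Alta} into Borealis's best response: p_{Borealis} = 172/3 + (1/3)(163/3 + (1/3)p_{Borealis}) ⇒ (8/9)p_{Borealis} = 679/9, so p_{Borealis} = 84.875.
Then p_{Alta} = 163/3 + (1/3)·84.875 = 82.625.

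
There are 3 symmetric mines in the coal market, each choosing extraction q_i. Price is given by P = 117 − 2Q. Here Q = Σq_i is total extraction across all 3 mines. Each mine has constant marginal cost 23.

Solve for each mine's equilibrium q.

A representative mine's profit is π_i = q_i(117 − 2Q) − 23q_i, with Q = q_i + Σ_{j≠i} q_j.
First-order condition: 94 − 4q_i − 2Σ_{j≠i} q_j = 0.
In a symmetric equilibrium every mine chooses the same q, so Σ_{j≠i} q_j = 2q. The condition becomes 94 − 8q = 0, giving q = 94/8 = 11.75.

11.75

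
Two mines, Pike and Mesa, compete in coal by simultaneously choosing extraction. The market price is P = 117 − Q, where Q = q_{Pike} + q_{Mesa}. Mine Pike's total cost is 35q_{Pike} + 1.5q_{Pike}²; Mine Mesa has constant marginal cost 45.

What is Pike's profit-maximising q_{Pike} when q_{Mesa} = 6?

Mine Pike's profit: π = q_{Pike}(117 − (q_{Pike} + q_{Mesa})) − 35q_{Pike} − 1.5q_{Pike}².
∂π/∂q_{Pike} = 82 − 5q_{Pike} − q_{Mesa} = 0, so q_{Pike} = 16.4 − 0.2q_{Mesa}.
At q_{Mesa} = 6: q_{Pike} = 16.4 − 0.2·6 = 15.2.

15.2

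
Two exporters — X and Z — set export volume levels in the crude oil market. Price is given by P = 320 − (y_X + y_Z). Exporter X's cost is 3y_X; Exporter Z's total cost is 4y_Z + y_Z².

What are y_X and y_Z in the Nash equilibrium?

136, 45

Exporter X's profit: π = y_X(320 − (y_X + y_Z)) − 3y_X.
∂π/∂y_X = 317 − 2y_X − y_Z = 0, so y_X = 158.5 − 0.5y_Z.
For Z: ∂π/∂y_Z = 316 − 4y_Z − y_X = 0 ⇒ y_Z = 79 − 0.25y_X.
Plugging y_Z into X's best response: y_X = 158.5 − 0.5(79 − 0.25y_X) ⇒ 0.875y_X = 119, so y_X = 136.
Then y_Z = 79 − 0.25·136 = 45.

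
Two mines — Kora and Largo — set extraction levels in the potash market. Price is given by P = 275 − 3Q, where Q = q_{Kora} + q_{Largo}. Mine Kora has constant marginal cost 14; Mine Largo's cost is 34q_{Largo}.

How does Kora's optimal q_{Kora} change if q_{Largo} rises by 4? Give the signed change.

Mine Kora's profit: π = q_{Kora}(275 − 3(q_{Kora} + q_{Largo})) − 14q_{Kora}.
∂π/∂q_{Kora} = 261 − 6q_{Kora} − 3q_{Largo} = 0, so q_{Kora} = 43.5 − 0.5q_{Largo}.
The reaction-function slope is −0.5, so a 4-unit rise in q_{Largo} moves q_{Kora} by −0.5 × 4 = −2. Kora's best response falls — the actions are strategic substitutes.

-2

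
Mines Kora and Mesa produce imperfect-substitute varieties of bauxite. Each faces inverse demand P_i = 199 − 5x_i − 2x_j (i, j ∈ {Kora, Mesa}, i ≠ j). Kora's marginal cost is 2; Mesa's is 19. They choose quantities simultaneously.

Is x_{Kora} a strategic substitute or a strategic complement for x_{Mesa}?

Mine Kora's profit: π = x_{Kora}(199 − 5x_{Kora} − 2x_{Mesa}) − 2x_{Kora}.
∂π/∂x_{Kora} = 197 − 10x_{Kora} − 2x_{Mesa} = 0 ⇒ x_{Kora} = 19.7 − 0.2x_{Mesa}.
The best-response slope dx_{Kora}/dx_{Mesa} = −0.2 < 0: the reaction function is downward-sloping, so the choices are strategic substitutes.

strategic substitutes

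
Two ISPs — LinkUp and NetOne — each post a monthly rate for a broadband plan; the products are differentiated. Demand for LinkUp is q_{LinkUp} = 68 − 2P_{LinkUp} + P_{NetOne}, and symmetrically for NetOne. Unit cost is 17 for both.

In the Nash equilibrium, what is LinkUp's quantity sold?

LinkUp's profit: π = (P_{LinkUp} − 17)(68 − 2P_{LinkUp} + P_{NetOne}).
∂π/∂P_{LinkUp} = 102 − 4P_{LinkUp} + P_{NetOne} = 0 ⇒ P_{LinkUp} = 25.5 + 0.25P_{NetOne}.
By symmetry P_{NetOne} = P_{LinkUp}; substituting into the reaction function, 0.75P_{LinkUp} = 25.5 and P_{LinkUp} = 34.
q_{LinkUp} = 68 − 2·34 + 34 = 34.

34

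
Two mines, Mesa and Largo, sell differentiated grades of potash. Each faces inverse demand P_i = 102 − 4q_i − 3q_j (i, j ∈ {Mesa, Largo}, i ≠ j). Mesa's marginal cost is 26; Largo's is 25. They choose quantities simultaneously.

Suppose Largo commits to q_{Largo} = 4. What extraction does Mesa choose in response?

8

Mine Mesa's profit: π = q_{Mesa}(102 − 4q_{Mesa} − 3q_{Largo}) − 26q_{Mesa}.
∂π/∂q_{Mesa} = 76 − 8q_{Mesa} − 3q_{Largo} = 0 ⇒ q_{Mesa} = 9.5 − 0.375q_{Largo}.
At q_{Largo} = 4: q_{Mesa} = 9.5 − 0.375·4 = 8.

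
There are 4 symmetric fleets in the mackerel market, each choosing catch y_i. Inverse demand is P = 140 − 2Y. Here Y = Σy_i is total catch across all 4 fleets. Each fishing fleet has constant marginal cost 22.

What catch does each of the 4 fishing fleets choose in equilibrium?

A representative fishing fleet's profit is π_i = y_i(140 − 2Y) − 22y_i, with Y = y_i + Σ_{j≠i} y_j.
First-order condition: 118 − 4y_i − 2Σ_{j≠i} y_j = 0.
With identical fishing fleets, set every y_j = y: then 118 − 4y − 6y = 0, i.e. y = 118/10 = 11.8.

11.8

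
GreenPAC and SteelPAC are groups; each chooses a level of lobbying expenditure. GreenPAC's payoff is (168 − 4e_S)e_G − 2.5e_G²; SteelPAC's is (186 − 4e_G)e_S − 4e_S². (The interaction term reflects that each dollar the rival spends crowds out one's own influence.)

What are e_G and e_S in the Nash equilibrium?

25, 10.75

Expanding GreenPAC's payoff: 168e_G − 4e_Se_G − 2.5e_G².
∂π/∂e_G = 168 − 4e_S − 5e_G = 0, so e_G = 33.6 − 0.8e_S.
Likewise for SteelPAC: e_S = 23.25 − 0.5e_G.
Solving the two reaction functions simultaneously: (1 − (−0.8)(−0.5))e_G = 33.6 − 0.8·23.25, so 0.6e_G = 15 and e_G = 25.
Then e_S = 23.25 − 0.5·25 = 10.75.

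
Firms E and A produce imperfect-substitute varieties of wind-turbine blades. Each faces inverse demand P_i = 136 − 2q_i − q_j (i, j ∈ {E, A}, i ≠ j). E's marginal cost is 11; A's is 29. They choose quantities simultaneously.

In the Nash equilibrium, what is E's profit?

1372.88

Firm E's profit: π = q_E(136 − 2q_E − q_A) − 11q_E.
∂π/∂q_E = 125 − 4q_E − q_A = 0 ⇒ q_E = 31.25 − 0.25q_A.
Similarly q_A = 26.75 − 0.25q_E.
Plugging q_A into E's best response: q_E = 31.25 − 0.25(26.75 − 0.25q_E) ⇒ 0.9375q_E = 24.5625, so q_E = 26.2.
Then q_A = 26.75 − 0.25·26.2 = 20.2.
P_E = 136 − 2·26.2 − 20.2 = 63.4.
Profit = (63.4 − 11)·26.2 = 1372.88.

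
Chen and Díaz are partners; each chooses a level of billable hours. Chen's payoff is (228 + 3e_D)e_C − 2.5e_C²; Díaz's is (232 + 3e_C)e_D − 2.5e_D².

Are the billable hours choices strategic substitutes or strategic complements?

Expanding Chen's payoff: 228e_C + 3e_De_C − 2.5e_C².
∂π/∂e_C = 228 + 3e_D − 5e_C = 0, so e_C = 45.6 + 0.6e_D.
The best-response slope de_C/de_D = 0.6 > 0: the reaction function is upward-sloping, so the choices are strategic complements.

strategic complements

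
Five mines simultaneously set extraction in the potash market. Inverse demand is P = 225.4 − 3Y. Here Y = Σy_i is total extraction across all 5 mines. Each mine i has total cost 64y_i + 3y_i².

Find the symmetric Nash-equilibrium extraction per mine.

6.725

A representative mine's profit is π_i = y_i(225.4 − 3Y) − 64y_i − 3y_i², with Y = y_i + Σ_{j≠i} y_j.
First-order condition: 161.4 − 12y_i − 3Σ_{j≠i} y_j = 0.
Imposing symmetry (y_j = y for all j) turns Σ_{j≠i} y_j into 4y, so 161.4 = 24y and y = 6.725.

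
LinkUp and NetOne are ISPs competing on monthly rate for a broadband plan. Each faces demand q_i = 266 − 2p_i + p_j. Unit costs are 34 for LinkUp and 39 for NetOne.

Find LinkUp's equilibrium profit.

12168

LinkUp's profit: π = (p_{LinkUp} − 34)(266 − 2p_{LinkUp} + p_{NetOne}).
∂π/∂p_{LinkUp} = 334 − 4p_{LinkUp} + p_{NetOne} = 0 ⇒ p_{LinkUp} = 83.5 + 0.25p_{NetOne}.
Similarly p_{NetOne} = 86 + 0.25p_{LinkUp}.
Plugging p_{NetOne} into LinkUp's best response: p_{LinkUp} = 83.5 + 0.25(86 + 0.25p_{LinkUp}) ⇒ 0.9375p_{LinkUp} = 105, so p_{LinkUp} = 112.
Then p_{NetOne} = 86 + 0.25·112 = 114.
q_{LinkUp} = 266 − 2·112 + 114 = 156.
Profit = (112 − 34)·156 = 12168.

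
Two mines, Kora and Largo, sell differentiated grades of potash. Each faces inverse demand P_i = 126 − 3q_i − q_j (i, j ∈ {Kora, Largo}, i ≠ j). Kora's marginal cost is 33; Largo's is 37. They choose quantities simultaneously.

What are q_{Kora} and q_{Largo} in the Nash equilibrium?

13.4, 12.6

Mine Kora's profit: π = q_{Kora}(126 − 3q_{Kora} − q_{Largo}) − 33q_{Kora}.
∂π/∂q_{Kora} = 93 − 6q_{Kora} − q_{Largo} = 0 ⇒ q_{Kora} = 15.5 − (1/6)q_{Largo}.
Similarly q_{Largo} = 89/6 − (1/6)q_{Kora}.
Plugging q_{Largo} into Kora's best response: q_{Kora} = 15.5 − (1/6)(89/6 − (1/6)q_{Kora}) ⇒ (35/36)q_{Kora} = 469/36, so q_{Kora} = 13.4.
Then q_{Largo} = 89/6 − (1/6)·13.4 = 12.6.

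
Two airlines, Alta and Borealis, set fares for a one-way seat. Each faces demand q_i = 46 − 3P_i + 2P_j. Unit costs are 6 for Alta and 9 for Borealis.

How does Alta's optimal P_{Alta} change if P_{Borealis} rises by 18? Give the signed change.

Alta's profit: π = (P_{Alta} − 6)(46 − 3P_{Alta} + 2P_{Borealis}).
∂π/∂P_{Alta} = 64 − 6P_{Alta} + 2P_{Borealis} = 0 ⇒ P_{Alta} = 32/3 + (1/3)P_{Borealis}.
The reaction-function slope is 1/3, so an 18-unit rise in P_{Borealis} moves P_{Alta} by 1/3 × 18 = 6. Alta's best response rises — the actions are strategic complements.

6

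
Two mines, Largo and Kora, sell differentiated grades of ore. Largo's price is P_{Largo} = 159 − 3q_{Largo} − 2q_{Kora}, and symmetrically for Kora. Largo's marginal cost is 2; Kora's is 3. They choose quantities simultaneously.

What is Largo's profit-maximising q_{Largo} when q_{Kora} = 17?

Mine Largo's profit: π = q_{Largo}(159 − 3q_{Largo} − 2q_{Kora}) − 2q_{Largo}.
∂π/∂q_{Largo} = 157 − 6q_{Largo} − 2q_{Kora} = 0 ⇒ q_{Largo} = 157/6 − (1/3)q_{Kora}.
At q_{Kora} = 17: q_{Largo} = 157/6 − (1/3)·17 = 20.5.

20.5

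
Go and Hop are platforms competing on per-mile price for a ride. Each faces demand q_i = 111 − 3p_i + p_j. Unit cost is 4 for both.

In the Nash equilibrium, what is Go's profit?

1273.08

Go's profit: π = (p_{Go} − 4)(111 − 3p_{Go} + p_{Hop}).
∂π/∂p_{Go} = 123 − 6p_{Go} + p_{Hop} = 0 ⇒ p_{Go} = 20.5 + (1/6)p_{Hop}.
The game is symmetric, so in equilibrium p_{Hop} = p_{Go}: the reaction function gives (5/6)p_{Go} = 20.5, hence p_{Go} = 24.6.
q_{Go} = 111 − 3·24.6 + 24.6 = 61.8.
Profit = (24.6 − 4)·61.8 = 1273.08.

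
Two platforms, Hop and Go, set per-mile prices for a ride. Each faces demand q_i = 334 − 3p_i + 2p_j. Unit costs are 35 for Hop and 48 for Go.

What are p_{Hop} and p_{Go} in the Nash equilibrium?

Hop's profit: π = (p_{Hop} − 35)(334 − 3p_{Hop} + 2p_{Go}).
∂π/∂p_{Hop} = 439 − 6p_{Hop} + 2p_{Go} = 0 ⇒ p_{Hop} = 439/6 + (1/3)p_{Go}.
Similarly p_{Go} = 239/3 + (1/3)p_{Hop}.
Substituting the second reaction function into the first: p_{Hop} = 439/6 + (1/3)(239/3 + (1/3)p_{Hop}), which gives (8/9)p_{Hop} = 1795/18 ⇒ p_{Hop} = 112.1875.
Then p_{Go} = 239/3 + (1/3)·112.1875 = 117.0625.

112.1875, 117.0625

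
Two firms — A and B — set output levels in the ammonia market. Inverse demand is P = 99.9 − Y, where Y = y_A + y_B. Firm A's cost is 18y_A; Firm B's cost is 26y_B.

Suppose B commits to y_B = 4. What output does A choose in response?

38.95

Firm A's profit: π = y_A(99.9 − (y_A + y_B)) − 18y_A.
∂π/∂y_A = 81.9 − 2y_A − y_B = 0, so y_A = 40.95 − 0.5y_B.
At y_B = 4: y_A = 40.95 − 0.5·4 = 38.95.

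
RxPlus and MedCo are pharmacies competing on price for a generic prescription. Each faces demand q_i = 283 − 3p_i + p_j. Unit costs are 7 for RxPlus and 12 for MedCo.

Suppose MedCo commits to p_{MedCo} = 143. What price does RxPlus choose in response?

74.5

RxPlus's profit: π = (p_{RxPlus} − 7)(283 − 3p_{RxPlus} + p_{MedCo}).
∂π/∂p_{RxPlus} = 304 − 6p_{RxPlus} + p_{MedCo} = 0 ⇒ p_{RxPlus} = 152/3 + (1/6)p_{MedCo}.
At p_{MedCo} = 143: p_{RxPlus} = 152/3 + (1/6)·143 = 74.5.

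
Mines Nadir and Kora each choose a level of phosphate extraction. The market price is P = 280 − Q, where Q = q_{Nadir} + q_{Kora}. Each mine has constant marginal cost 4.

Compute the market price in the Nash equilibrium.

96

Mine Nadir's profit: π = q_{Nadir}(280 − (q_{Nadir} + q_{Kora})) − 4q_{Nadir}.
∂π/∂q_{Nadir} = 276 − 2q_{Nadir} − q_{Kora} = 0, so q_{Nadir} = 138 − 0.5q_{Kora}.
The game is symmetric, so in equilibrium q_{Kora} = q_{Nadir}: the reaction function gives 1.5q_{Nadir} = 138, hence q_{Nadir} = 92.
Equilibrium price: P = 280 − 184 = 96.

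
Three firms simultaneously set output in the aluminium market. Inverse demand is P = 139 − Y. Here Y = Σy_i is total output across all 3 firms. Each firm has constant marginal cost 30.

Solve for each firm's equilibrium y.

A representative firm's profit is π_i = y_i(139 − Y) − 30y_i, with Y = y_i + Σ_{j≠i} y_j.
First-order condition: 109 − 2y_i − Σ_{j≠i} y_j = 0.
With identical firms, set every y_j = y: then 109 − 2y − 2y = 0, i.e. y = 109/4 = 27.25.

27.25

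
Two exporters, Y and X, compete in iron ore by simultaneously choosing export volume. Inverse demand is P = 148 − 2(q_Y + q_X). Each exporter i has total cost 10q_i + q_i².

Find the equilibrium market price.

79

Exporter Y's profit: π = q_Y(148 − 2(q_Y + q_X)) − 10q_Y − q_Y².
∂π/∂q_Y = 138 − 6q_Y − 2q_X = 0, so q_Y = 23 − (1/3)q_X.
The game is symmetric, so in equilibrium q_X = q_Y: the reaction function gives (4/3)q_Y = 23, hence q_Y = 17.25.
Equilibrium price: P = 148 − 2·34.5 = 79.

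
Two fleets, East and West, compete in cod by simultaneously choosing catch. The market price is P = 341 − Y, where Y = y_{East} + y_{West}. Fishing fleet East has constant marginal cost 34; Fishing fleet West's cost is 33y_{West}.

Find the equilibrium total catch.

205

Fishing fleet East's profit: π = y_{East}(341 − (y_{East} + y_{West})) − 34y_{East}.
∂π/∂y_{East} = 307 − 2y_{East} − y_{West} = 0, so y_{East} = 153.5 − 0.5y_{West}.
By the same steps for West: y_{West} = 154 − 0.5y_{East}.
Substituting the second reaction function into the first: y_{East} = 153.5 − 0.5(154 − 0.5y_{East}), which gives 0.75y_{East} = 76.5 ⇒ y_{East} = 102.
Then y_{West} = 154 − 0.5·102 = 103.
Total catch: 102 + 103 = 205.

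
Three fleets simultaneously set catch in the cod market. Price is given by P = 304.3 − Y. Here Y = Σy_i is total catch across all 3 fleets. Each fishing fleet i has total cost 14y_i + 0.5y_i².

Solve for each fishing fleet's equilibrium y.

58.06

A representative fishing fleet's profit is π_i = y_i(304.3 − Y) − 14y_i − 0.5y_i², with Y = y_i + Σ_{j≠i} y_j.
First-order condition: 290.3 − 3y_i − Σ_{j≠i} y_j = 0.
In a symmetric equilibrium every fishing fleet chooses the same y, so Σ_{j≠i} y_j = 2y. The condition becomes 290.3 − 5y = 0, giving y = 290.3/5 = 58.06.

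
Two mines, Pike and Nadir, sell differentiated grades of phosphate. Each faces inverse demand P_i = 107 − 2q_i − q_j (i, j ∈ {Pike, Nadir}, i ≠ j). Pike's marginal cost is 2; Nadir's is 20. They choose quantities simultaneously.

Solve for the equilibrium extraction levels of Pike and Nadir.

Mine Pike's profit: π = q_{Pike}(107 − 2q_{Pike} − q_{Nadir}) − 2q_{Pike}.
∂π/∂q_{Pike} = 105 − 4q_{Pike} − q_{Nadir} = 0 ⇒ q_{Pike} = 26.25 − 0.25q_{Nadir}.
Similarly q_{Nadir} = 21.75 − 0.25q_{Pike}.
Solving the two reaction functions simultaneously: (1 − (−0.25)(−0.25))q_{Pike} = 26.25 − 0.25·21.75, so 0.9375q_{Pike} = 20.8125 and q_{Pike} = 22.2.
Then q_{Nadir} = 21.75 − 0.25·22.2 = 16.2.

22.2, 16.2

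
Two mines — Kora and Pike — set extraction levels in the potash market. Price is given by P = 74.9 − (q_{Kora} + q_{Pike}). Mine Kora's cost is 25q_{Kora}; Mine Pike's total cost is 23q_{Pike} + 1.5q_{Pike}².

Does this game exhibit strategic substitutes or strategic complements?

Mine Kora's profit: π = q_{Kora}(74.9 − (q_{Kora} + q_{Pike})) − 25q_{Kora}.
∂π/∂q_{Kora} = 49.9 − 2q_{Kora} − q_{Pike} = 0, so q_{Kora} = 24.95 − 0.5q_{Pike}.
The best-response slope dq_{Kora}/dq_{Pike} = −0.5 < 0: the reaction function is downward-sloping, so the choices are strategic substitutes.

strategic substitutes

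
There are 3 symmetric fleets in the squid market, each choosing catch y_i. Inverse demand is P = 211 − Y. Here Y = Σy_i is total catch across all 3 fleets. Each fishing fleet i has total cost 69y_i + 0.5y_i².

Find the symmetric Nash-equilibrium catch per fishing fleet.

A representative fishing fleet's profit is π_i = y_i(211 − Y) − 69y_i − 0.5y_i², with Y = y_i + Σ_{j≠i} y_j.
First-order condition: 142 − 3y_i − Σ_{j≠i} y_j = 0.
Imposing symmetry (y_j = y for all j) turns Σ_{j≠i} y_j into 2y, so 142 = 5y and y = 28.4.

28.4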